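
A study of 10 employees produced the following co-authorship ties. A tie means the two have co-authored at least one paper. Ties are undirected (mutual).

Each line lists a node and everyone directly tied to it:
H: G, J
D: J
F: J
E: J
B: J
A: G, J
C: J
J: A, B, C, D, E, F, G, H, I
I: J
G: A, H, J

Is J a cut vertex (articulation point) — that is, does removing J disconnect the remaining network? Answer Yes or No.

Removing J leaves {I} with no path to {E}, so the network splits into 7 components. J is a cut vertex.

Yes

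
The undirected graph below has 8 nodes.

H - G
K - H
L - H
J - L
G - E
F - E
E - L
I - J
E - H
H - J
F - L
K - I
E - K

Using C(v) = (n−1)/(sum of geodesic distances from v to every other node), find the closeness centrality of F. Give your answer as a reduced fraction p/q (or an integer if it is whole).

7/13

Distances from F: E:1, G:2, H:2, I:3, J:2, K:2, L:1. Sum = 13.
n = 8, so closeness = 7/13.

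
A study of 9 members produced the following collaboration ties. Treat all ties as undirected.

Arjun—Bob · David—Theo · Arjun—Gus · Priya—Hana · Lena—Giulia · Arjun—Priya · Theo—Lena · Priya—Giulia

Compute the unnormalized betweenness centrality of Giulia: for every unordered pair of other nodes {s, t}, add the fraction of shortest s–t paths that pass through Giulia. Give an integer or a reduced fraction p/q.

15

Pairs whose geodesics pass through Giulia — Arjun–David: 1; Arjun–Theo: 1; Arjun–Lena: 1; Bob–David: 1; Bob–Theo: 1; Bob–Lena: 1; David–Gus: 1; David–Hana: 1; David–Priya: 1; Theo–Gus: 1; Theo–Hana: 1; Theo–Priya: 1; Gus–Lena: 1; Lena–Hana: 1 … (+1 more pairs).
All other pairs contribute 0.
Summing the contributions gives betweenness(Giulia) = 15.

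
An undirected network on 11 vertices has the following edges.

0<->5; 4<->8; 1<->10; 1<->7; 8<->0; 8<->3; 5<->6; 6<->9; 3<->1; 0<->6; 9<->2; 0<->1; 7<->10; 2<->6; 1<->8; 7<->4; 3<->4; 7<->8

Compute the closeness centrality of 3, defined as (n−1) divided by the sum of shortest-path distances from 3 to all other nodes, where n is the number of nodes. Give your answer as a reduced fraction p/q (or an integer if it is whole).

10/23

Distances from 3: 0:2, 1:1, 2:4, 4:1, 5:3, 6:3, 7:2, 8:1, 9:4, 10:2. Sum = 23.
n = 11, so closeness = 10/23.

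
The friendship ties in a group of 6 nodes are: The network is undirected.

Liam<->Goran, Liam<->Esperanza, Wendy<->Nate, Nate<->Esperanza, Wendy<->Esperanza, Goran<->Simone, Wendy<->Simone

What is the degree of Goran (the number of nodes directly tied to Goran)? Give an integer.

2

Goran is directly tied to Liam and Simone. That is 2 neighbors, so the degree of Goran is 2.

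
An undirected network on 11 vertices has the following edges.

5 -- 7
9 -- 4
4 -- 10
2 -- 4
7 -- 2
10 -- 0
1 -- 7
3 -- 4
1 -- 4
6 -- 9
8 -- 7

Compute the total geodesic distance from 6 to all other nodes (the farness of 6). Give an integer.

Distances from 6: 0:4, 1:3, 2:3, 3:3, 4:2, 5:5, 7:4, 8:5, 9:1, 10:3.
Sum = 4 + 3 + 3 + 3 + 2 + 5 + 4 + 5 + 1 + 3 = 33.

33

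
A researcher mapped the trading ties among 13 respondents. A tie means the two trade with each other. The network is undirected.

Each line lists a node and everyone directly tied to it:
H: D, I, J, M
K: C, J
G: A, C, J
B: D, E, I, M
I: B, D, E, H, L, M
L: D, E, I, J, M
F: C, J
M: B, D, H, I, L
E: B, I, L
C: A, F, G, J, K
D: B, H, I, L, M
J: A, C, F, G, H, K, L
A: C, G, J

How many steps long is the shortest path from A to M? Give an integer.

3

One shortest route is A – J – L – M, which uses 3 edges, and at distance 2 from A we only reach {F, H, K, L}, which does not include M. So d(A,M) = 3.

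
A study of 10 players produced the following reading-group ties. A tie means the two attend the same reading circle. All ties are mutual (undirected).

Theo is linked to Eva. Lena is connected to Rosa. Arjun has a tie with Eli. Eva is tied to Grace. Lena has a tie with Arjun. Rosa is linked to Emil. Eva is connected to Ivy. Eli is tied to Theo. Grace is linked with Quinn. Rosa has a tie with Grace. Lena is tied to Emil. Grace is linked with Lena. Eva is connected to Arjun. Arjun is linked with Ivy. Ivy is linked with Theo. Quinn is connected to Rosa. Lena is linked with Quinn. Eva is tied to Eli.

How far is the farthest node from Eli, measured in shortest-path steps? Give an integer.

3

Distances from Eli: Arjun:1, Emil:3, Eva:1, Grace:2, Ivy:2, Lena:2, Quinn:3, Rosa:3, Theo:1.
The largest is 3 (to Emil, Quinn, and Rosa), so the eccentricity of Eli is 3.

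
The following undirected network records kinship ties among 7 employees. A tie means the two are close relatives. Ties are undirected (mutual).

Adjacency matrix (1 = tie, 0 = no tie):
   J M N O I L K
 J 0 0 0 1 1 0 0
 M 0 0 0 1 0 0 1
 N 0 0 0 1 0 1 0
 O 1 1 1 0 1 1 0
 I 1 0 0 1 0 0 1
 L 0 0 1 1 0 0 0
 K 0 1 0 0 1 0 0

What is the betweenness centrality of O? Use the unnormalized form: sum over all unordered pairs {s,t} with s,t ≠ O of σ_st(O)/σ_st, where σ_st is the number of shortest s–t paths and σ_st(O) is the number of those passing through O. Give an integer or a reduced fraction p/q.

Pairs whose geodesics pass through O — J–M: 1; J–N: 1; J–L: 1; M–N: 1; M–I: 1/2; M–L: 1; N–I: 1; N–K: 2/2; I–L: 1; L–K: 2/2.
All other pairs contribute 0.
Summing the contributions gives betweenness(O) = 19/2.

19/2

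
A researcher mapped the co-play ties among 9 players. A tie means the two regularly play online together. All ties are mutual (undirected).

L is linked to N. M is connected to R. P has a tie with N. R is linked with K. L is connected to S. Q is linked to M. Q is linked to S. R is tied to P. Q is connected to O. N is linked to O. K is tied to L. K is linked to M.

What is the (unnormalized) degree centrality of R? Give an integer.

3

R is directly tied to K, M, and P. That is 3 neighbors, so the degree of R is 3.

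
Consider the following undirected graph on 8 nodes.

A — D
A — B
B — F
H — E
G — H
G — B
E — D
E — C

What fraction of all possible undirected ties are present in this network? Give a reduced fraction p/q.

There are 8 edges and 8 nodes, so the maximum possible is C(8,2) = 28.
Density = 8/28 = 2/7.

2/7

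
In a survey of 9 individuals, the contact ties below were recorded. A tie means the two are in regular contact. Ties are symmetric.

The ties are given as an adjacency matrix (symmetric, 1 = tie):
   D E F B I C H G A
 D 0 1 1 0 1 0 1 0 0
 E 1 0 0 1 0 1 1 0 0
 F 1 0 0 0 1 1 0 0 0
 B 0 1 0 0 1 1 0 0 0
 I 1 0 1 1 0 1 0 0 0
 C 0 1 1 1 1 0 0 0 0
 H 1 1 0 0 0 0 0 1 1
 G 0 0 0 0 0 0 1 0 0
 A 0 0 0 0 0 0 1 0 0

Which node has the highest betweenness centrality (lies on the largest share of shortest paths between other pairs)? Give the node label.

Unnormalized betweenness of each node: A:0, B:1/3, C:4/3, D:41/6, E:41/6, F:1/3, G:0, H:13, I:4/3.
H has the largest value, 13, making it the main broker — the node through which the most shortest paths run.

H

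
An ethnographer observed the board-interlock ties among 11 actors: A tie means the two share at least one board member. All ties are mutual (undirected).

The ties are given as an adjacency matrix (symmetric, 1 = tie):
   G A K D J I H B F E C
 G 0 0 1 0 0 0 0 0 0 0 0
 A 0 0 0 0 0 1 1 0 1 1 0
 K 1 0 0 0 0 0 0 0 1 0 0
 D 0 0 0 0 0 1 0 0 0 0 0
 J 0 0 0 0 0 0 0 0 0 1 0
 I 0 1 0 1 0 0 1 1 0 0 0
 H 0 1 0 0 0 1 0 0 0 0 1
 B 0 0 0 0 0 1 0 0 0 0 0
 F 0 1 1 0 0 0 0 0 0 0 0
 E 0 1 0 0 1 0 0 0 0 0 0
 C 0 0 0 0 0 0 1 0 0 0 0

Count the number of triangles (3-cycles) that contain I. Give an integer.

1

I's neighbors: A, B, D, and H.
Neighbor pairs that are themselves tied: I–A–H. Each forms one triangle with I, for 1 in total.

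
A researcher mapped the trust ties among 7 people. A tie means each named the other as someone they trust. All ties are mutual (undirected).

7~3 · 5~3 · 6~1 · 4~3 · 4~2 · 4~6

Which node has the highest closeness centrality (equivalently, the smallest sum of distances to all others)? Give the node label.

Farness (sum of distances to all others) for each node — 1:17, 2:14, 3:10, 4:9, 5:15, 6:12, 7:15.
The smallest farness is 9, for 4, so 4 has the highest closeness.

4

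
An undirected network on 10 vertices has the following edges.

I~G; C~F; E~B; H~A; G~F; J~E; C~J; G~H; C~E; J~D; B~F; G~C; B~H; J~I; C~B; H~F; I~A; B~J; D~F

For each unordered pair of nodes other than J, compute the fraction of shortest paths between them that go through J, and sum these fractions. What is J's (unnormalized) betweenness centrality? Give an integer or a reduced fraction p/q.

67/10

Pairs whose geodesics pass through J — C–I: 1/2; C–A: 1/5; C–D: 1/2; E–I: 1; E–A: 1/2; E–D: 1; B–I: 1; B–D: 1/2; I–D: 1; A–D: 1/2.
All other pairs contribute 0.
Summing the contributions gives betweenness(J) = 67/10.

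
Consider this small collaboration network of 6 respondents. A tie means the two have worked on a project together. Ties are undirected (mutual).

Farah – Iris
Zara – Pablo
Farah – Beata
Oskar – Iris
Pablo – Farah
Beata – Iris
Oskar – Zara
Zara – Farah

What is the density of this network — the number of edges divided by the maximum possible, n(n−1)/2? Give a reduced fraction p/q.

8/15

There are 8 edges and 6 nodes, so the maximum possible is C(6,2) = 15.
Density = 8/15.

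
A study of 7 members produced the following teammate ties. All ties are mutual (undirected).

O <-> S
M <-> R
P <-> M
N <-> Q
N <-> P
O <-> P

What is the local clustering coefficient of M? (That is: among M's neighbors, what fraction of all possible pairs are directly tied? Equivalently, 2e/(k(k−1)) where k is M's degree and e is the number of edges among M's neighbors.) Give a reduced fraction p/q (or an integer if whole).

M's neighbors: P and R (k = 2).
Possible neighbor pairs: C(2,2) = 1. Edges among them: none → e = 0.
Clustering(M) = 0/1.

0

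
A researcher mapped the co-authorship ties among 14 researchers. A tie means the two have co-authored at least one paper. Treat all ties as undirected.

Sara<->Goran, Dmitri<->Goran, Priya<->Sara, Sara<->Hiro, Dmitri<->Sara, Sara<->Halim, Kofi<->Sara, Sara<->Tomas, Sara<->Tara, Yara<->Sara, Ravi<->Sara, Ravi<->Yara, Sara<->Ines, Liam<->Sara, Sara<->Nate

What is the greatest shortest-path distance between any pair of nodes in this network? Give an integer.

Eccentricity of each node (its greatest distance to any other): Dmitri:2, Goran:2, Halim:2, Hiro:2, Ines:2, Kofi:2, Liam:2, Nate:2, Priya:2, Ravi:2, Sara:1, Tara:2, Tomas:2, Yara:2.
The maximum eccentricity is 2, realized for instance by the pair Ravi–Dmitri via Ravi – Sara – Dmitri. So the diameter is 2.

2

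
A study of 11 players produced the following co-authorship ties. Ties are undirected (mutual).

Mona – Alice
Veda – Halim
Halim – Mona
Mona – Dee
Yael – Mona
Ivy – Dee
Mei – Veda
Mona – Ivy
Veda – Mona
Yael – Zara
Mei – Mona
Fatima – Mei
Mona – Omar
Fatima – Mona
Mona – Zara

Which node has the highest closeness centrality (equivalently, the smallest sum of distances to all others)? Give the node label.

Farness (sum of distances to all others) for each node — Alice:19, Dee:18, Fatima:18, Halim:18, Ivy:18, Mei:17, Mona:10, Omar:19, Veda:17, Yael:18, Zara:18.
The smallest farness is 10, for Mona, so Mona has the highest closeness.

Mona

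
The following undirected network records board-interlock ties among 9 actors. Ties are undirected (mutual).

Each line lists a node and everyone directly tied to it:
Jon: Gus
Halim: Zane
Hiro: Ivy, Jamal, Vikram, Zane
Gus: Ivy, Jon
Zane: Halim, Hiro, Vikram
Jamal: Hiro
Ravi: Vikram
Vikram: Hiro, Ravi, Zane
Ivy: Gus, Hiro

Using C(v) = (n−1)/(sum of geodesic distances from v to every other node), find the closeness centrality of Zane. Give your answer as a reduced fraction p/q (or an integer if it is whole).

Distances from Zane: Gus:3, Halim:1, Hiro:1, Ivy:2, Jamal:2, Jon:4, Ravi:2, Vikram:1. Sum = 16.
n = 9, so closeness = 8/16 = 1/2.

1/2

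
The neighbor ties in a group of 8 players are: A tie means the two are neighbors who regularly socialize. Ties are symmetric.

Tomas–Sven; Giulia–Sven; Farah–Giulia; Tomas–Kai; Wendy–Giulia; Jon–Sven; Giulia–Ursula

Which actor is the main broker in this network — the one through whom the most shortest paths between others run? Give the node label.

Unnormalized betweenness of each node: Farah:0, Giulia:15, Jon:0, Kai:0, Sven:14, Tomas:6, Ursula:0, Wendy:0.
Giulia has the largest value, 15, making it the main broker — the node through which the most shortest paths run.

Giulia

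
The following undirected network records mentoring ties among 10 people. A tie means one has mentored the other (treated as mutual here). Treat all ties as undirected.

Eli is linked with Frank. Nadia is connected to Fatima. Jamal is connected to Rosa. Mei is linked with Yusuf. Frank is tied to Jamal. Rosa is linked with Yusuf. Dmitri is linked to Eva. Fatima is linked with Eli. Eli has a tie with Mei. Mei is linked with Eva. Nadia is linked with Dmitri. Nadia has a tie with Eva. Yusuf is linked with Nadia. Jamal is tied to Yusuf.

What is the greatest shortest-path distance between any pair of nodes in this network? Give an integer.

Eccentricity of each node (its greatest distance to any other): Dmitri:4, Eli:3, Eva:3, Fatima:3, Frank:4, Jamal:3, Mei:2, Nadia:3, Rosa:3, Yusuf:2.
The maximum eccentricity is 4, realized for instance by the pair Frank–Dmitri via Frank – Eli – Mei – Eva – Dmitri. So the diameter is 4.

4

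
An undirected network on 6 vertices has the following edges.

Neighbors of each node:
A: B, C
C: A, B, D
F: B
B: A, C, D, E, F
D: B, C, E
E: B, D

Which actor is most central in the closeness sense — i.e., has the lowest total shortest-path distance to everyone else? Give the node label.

Farness (sum of distances to all others) for each node — A:8, B:5, C:7, D:7, E:8, F:9.
The smallest farness is 5, for B, so B has the highest closeness.

B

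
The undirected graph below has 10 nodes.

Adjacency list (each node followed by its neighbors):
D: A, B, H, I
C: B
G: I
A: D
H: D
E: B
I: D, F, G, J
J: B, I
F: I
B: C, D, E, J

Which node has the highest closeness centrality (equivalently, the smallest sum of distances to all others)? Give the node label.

Farness (sum of distances to all others) for each node — A:22, B:16, C:24, D:14, E:24, F:24, G:24, H:22, I:16, J:18.
The smallest farness is 14, for D, so D has the highest closeness.

D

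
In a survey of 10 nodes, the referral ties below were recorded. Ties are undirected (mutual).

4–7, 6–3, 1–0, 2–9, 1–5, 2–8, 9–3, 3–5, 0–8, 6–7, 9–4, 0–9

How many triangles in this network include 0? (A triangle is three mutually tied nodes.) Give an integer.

0's neighbors are 1, 8, and 9, but none of them are tied to each other, so no triangle contains 0.

0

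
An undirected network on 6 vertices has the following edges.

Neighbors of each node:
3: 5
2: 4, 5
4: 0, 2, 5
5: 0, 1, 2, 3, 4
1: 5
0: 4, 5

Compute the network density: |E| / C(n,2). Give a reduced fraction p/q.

7/15

There are 7 edges and 6 nodes, so the maximum possible is C(6,2) = 15.
Density = 7/15.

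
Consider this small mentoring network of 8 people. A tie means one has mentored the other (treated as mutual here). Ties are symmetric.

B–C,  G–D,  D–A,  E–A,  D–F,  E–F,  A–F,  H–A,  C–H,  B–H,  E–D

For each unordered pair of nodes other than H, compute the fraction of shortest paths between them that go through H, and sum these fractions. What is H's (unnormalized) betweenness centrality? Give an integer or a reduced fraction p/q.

10

Pairs whose geodesics pass through H — A–C: 1; A–B: 1; D–C: 1; D–B: 1; F–C: 1; F–B: 1; G–C: 1; G–B: 1; E–C: 1; E–B: 1.
All other pairs contribute 0.
Summing the contributions gives betweenness(H) = 10.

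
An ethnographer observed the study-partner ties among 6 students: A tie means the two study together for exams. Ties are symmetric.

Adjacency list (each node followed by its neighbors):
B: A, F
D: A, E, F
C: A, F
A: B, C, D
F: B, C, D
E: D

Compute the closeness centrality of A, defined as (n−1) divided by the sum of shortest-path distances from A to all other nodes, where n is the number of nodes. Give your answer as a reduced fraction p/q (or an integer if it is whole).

Distances from A: B:1, C:1, D:1, E:2, F:2. Sum = 7.
n = 6, so closeness = 5/7.

5/7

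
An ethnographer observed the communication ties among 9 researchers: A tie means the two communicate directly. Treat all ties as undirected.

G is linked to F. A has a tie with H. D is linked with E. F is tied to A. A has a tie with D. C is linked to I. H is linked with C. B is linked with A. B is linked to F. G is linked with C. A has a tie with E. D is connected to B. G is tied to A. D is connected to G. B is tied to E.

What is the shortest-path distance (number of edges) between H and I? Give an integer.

One shortest route is H – C – I, which uses 2 edges, and H and I are not directly tied, so nothing shorter exists. So d(H,I) = 2.

2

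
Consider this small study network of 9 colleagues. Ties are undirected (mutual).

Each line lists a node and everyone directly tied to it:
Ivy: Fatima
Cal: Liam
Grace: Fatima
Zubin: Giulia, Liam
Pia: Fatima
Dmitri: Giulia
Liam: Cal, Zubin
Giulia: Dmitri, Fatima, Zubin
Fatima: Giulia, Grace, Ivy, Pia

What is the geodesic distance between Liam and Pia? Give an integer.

One shortest route is Liam – Zubin – Giulia – Fatima – Pia, which uses 4 edges, and at distance 3 from Liam we only reach {Dmitri, Fatima}, which does not include Pia. So d(Liam,Pia) = 4.

4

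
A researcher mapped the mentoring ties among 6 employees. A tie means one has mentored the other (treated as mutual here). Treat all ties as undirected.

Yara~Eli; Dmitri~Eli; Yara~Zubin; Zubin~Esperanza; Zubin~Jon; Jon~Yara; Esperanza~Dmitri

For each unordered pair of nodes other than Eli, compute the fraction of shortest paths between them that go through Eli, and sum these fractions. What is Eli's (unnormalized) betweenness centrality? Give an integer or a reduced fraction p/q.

Pairs whose geodesics pass through Eli — Jon–Dmitri: 1/2; Yara–Dmitri: 1.
All other pairs contribute 0.
Summing the contributions gives betweenness(Eli) = 3/2.

3/2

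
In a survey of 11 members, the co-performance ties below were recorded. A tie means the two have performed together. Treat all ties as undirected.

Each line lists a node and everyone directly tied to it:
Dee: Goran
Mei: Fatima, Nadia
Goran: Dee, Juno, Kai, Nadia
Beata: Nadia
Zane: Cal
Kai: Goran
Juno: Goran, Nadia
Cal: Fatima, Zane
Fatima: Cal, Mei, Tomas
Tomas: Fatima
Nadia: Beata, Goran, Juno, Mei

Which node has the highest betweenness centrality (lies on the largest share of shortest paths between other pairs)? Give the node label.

Unnormalized betweenness of each node: Beata:0, Cal:9, Dee:0, Fatima:23, Goran:17, Juno:0, Kai:0, Mei:24, Nadia:29, Tomas:0, Zane:0.
Nadia has the largest value, 29, making it the main broker — the node through which the most shortest paths run.

Nadia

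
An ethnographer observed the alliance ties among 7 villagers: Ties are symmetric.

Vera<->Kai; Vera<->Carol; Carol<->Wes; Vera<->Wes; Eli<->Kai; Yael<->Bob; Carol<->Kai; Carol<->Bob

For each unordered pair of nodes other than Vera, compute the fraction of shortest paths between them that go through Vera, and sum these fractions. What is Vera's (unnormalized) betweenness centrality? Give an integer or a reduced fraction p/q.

1

Pairs whose geodesics pass through Vera — Kai–Wes: 1/2; Wes–Eli: 1/2.
All other pairs contribute 0.
Summing the contributions gives betweenness(Vera) = 1.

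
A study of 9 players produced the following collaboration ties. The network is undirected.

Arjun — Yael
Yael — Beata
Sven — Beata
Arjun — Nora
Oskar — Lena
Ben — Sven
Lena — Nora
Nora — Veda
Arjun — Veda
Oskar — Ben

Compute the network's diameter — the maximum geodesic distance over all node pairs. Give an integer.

4

Eccentricity of each node (its greatest distance to any other): Arjun:4, Beata:4, Ben:4, Lena:4, Nora:4, Oskar:4, Sven:4, Veda:4, Yael:4.
The maximum eccentricity is 4, realized for instance by the pair Arjun–Ben via Arjun – Nora – Lena – Oskar – Ben. So the diameter is 4.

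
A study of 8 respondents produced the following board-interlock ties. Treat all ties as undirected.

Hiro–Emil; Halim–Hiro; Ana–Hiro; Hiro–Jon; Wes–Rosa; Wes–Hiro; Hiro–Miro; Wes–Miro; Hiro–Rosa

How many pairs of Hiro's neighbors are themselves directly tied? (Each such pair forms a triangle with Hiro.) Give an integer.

Hiro's neighbors: Ana, Emil, Halim, Jon, Miro, Rosa, and Wes.
Neighbor pairs that are themselves tied: Hiro–Miro–Wes; Hiro–Rosa–Wes. Each forms one triangle with Hiro, for 2 in total.

2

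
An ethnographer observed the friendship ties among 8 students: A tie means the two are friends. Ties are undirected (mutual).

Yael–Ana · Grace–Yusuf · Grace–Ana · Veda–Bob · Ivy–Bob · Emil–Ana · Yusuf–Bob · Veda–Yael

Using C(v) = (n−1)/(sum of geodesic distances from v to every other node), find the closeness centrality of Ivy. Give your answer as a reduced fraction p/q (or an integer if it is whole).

Distances from Ivy: Ana:4, Bob:1, Emil:5, Grace:3, Veda:2, Yael:3, Yusuf:2. Sum = 20.
n = 8, so closeness = 7/20.

7/20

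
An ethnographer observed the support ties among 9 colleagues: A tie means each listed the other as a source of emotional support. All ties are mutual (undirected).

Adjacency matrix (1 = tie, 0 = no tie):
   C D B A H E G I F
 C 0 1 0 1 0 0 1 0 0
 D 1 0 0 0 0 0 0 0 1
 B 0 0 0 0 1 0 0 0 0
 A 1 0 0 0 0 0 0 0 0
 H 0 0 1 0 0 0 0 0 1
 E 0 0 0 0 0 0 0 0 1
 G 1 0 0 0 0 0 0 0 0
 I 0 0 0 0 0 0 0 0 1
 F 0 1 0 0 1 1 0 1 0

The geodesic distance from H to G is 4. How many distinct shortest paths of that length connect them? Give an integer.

1

The shortest distance is 4, and the only length-4 path is H–F–D–C–G. So there is exactly 1 shortest path.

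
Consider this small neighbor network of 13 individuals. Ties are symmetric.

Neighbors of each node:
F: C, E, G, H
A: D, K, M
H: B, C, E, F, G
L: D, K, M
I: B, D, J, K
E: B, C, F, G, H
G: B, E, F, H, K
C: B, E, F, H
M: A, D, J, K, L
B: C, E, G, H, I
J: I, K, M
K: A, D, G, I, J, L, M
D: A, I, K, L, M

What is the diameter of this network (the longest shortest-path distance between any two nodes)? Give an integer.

4

Eccentricity of each node (its greatest distance to any other): A:4, B:3, C:4, D:3, E:3, F:3, G:2, H:3, I:3, J:3, K:3, L:4, M:4.
The maximum eccentricity is 4, realized for instance by the pair C–A via C – B – G – K – A. So the diameter is 4.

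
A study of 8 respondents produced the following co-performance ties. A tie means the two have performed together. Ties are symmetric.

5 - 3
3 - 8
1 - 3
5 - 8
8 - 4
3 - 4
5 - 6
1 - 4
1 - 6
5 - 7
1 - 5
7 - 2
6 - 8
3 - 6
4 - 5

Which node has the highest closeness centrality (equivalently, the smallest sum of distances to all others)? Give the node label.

5

Farness (sum of distances to all others) for each node — 1:11, 2:18, 3:10, 4:11, 5:8, 6:11, 7:12, 8:11.
The smallest farness is 8, for 5, so 5 has the highest closeness.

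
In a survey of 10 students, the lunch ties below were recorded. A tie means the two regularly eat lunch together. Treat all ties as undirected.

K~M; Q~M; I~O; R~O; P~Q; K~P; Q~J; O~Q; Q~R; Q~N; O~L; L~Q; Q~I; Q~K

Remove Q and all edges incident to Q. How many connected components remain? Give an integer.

4

Without Q, the remaining ties split the others into: {K, M, P}; {J}; {I, L, O, R}; {N}.
That's 4 separate components.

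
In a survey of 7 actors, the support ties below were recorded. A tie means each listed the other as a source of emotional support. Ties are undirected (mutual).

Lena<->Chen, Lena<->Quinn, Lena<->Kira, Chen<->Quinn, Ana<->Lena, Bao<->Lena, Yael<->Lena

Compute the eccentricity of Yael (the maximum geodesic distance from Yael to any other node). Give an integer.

Distances from Yael: Ana:2, Bao:2, Chen:2, Kira:2, Lena:1, Quinn:2.
The largest is 2 (to Kira, Chen, Bao, Quinn, and Ana), so the eccentricity of Yael is 2.

2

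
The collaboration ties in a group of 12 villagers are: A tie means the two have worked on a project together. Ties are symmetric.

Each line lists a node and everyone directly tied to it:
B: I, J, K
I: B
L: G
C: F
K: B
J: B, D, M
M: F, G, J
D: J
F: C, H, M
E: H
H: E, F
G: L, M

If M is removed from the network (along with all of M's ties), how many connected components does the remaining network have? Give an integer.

3

Without M, the remaining ties split the others into: {B, D, I, J, K}; {C, E, F, H}; {G, L}.
That's 3 separate components.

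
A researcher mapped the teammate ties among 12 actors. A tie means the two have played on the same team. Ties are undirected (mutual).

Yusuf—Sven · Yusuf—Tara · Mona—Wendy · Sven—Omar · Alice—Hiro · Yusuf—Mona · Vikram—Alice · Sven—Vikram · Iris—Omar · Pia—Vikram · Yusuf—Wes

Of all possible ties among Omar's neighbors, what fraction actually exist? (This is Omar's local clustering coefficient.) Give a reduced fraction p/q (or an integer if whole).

Omar's neighbors: Iris and Sven (k = 2).
Possible neighbor pairs: C(2,2) = 1. Edges among them: none → e = 0.
Clustering(Omar) = 0/1.

0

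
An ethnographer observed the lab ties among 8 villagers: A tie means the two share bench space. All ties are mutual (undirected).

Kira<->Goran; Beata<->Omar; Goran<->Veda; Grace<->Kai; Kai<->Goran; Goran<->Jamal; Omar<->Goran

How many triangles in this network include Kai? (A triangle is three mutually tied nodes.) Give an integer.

0

Kai's neighbors are Goran and Grace, but none of them are tied to each other, so no triangle contains Kai.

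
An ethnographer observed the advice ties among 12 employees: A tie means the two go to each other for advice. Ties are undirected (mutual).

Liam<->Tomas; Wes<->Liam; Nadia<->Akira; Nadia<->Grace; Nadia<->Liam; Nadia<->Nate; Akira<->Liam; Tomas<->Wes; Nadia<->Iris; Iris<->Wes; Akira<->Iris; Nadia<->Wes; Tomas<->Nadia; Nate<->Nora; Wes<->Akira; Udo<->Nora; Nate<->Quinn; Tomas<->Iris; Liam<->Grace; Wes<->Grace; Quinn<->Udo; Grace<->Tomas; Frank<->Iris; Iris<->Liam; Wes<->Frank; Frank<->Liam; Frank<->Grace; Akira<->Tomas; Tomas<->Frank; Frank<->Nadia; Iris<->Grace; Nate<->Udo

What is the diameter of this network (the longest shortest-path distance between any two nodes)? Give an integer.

3

Eccentricity of each node (its greatest distance to any other): Akira:3, Frank:3, Grace:3, Iris:3, Liam:3, Nadia:2, Nate:2, Nora:3, Quinn:3, Tomas:3, Udo:3, Wes:3.
The maximum eccentricity is 3, realized for instance by the pair Udo–Wes via Udo – Nate – Nadia – Wes. So the diameter is 3.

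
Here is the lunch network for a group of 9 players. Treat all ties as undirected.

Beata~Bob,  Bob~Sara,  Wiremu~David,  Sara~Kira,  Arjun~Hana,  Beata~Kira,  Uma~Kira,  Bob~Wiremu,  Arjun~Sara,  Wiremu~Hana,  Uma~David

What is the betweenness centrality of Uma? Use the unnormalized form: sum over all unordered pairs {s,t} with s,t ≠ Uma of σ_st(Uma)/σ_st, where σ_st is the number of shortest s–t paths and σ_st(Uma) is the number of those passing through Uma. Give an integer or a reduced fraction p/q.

7/3

Pairs whose geodesics pass through Uma — Wiremu–Kira: 1/3; David–Kira: 1; David–Beata: 1/2; David–Sara: 1/2.
All other pairs contribute 0.
Summing the contributions gives betweenness(Uma) = 7/3.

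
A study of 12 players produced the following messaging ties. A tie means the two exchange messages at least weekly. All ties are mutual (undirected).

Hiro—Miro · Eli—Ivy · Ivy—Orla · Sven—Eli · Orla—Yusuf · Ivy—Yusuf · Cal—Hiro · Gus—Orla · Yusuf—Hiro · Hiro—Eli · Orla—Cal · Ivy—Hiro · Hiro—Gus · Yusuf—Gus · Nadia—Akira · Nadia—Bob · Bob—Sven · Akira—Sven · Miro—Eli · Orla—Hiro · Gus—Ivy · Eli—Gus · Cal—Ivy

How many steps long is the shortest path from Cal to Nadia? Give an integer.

One shortest route is Cal – Hiro – Eli – Sven – Bob – Nadia, which uses 5 edges, and at distance 4 from Cal we only reach {Akira, Bob}, which does not include Nadia. So d(Cal,Nadia) = 5.

5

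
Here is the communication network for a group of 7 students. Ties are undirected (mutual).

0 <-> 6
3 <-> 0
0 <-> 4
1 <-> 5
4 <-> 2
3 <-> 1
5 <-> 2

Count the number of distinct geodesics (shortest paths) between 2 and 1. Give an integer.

1

The shortest distance is 2, and the only length-2 path is 2–5–1. So there is exactly 1 shortest path.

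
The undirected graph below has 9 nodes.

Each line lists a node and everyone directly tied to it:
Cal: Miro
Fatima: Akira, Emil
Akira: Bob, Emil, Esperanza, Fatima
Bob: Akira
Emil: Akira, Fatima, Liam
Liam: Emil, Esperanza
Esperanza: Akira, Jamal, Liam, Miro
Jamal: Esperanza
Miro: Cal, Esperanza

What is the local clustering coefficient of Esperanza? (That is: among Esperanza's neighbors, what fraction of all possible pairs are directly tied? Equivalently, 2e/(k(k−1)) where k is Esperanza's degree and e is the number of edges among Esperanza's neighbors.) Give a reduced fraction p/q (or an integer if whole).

0

Esperanza's neighbors: Akira, Jamal, Liam, and Miro (k = 4).
Possible neighbor pairs: C(4,2) = 6. Edges among them: none → e = 0.
Clustering(Esperanza) = 0/6 = 0.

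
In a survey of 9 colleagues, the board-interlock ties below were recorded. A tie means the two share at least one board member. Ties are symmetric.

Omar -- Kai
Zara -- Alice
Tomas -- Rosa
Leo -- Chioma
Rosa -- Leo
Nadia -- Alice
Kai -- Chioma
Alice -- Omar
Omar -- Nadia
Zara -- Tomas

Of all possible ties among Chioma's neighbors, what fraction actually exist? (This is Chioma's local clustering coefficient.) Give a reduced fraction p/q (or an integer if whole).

0

Chioma's neighbors: Kai and Leo (k = 2).
Possible neighbor pairs: C(2,2) = 1. Edges among them: none → e = 0.
Clustering(Chioma) = 0/1.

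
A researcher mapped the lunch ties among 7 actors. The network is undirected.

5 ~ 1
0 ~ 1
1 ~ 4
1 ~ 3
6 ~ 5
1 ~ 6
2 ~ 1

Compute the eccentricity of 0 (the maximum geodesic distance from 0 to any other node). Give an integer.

Distances from 0: 1:1, 2:2, 3:2, 4:2, 5:2, 6:2.
The largest is 2 (to 5, 2, 3, 6, and 4), so the eccentricity of 0 is 2.

2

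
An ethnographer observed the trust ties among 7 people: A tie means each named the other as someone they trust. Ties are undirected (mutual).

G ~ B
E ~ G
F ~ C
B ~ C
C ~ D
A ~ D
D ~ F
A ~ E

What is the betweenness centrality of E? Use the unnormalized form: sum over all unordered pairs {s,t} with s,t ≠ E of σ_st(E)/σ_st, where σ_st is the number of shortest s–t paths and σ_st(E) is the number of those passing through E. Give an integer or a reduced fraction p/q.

Pairs whose geodesics pass through E — D–G: 1/2; A–G: 1; A–B: 1/2.
All other pairs contribute 0.
Summing the contributions gives betweenness(E) = 2.

2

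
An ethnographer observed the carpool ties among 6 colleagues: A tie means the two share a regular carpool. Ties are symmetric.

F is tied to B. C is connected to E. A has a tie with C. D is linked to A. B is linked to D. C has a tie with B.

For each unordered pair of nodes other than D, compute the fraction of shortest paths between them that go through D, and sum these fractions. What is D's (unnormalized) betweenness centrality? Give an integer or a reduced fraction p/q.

Pairs whose geodesics pass through D — A–B: 1/2; A–F: 1/2.
All other pairs contribute 0.
Summing the contributions gives betweenness(D) = 1.

1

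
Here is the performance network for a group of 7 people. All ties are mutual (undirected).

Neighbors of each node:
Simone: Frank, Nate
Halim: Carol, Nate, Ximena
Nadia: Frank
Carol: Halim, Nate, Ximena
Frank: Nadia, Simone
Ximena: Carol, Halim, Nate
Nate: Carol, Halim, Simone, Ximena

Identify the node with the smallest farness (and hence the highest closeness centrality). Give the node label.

Nate

Farness (sum of distances to all others) for each node — Carol:12, Frank:13, Halim:12, Nadia:18, Nate:9, Simone:10, Ximena:12.
The smallest farness is 9, for Nate, so Nate has the highest closeness.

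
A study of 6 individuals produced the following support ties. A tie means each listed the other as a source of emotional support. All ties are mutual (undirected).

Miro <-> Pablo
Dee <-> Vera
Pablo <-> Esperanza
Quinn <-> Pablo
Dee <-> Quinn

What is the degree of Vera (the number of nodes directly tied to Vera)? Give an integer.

1

Vera is directly tied to Dee. That is 1 neighbor, so the degree of Vera is 1.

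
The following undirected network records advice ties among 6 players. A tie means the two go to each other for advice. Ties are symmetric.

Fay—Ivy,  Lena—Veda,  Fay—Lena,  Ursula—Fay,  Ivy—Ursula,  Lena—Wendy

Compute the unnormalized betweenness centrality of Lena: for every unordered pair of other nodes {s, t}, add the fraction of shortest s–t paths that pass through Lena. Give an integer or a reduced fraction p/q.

7

Pairs whose geodesics pass through Lena — Fay–Wendy: 1; Fay–Veda: 1; Wendy–Ursula: 1; Wendy–Ivy: 1; Wendy–Veda: 1; Ursula–Veda: 1; Ivy–Veda: 1.
All other pairs contribute 0.
Summing the contributions gives betweenness(Lena) = 7.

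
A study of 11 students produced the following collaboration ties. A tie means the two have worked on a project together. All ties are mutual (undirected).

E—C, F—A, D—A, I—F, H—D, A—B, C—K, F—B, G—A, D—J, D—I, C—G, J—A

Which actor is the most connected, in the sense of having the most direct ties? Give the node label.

Degrees — A:5, B:2, C:3, D:4, E:1, F:3, G:2, H:1, I:2, J:2, K:1.
The maximum is 5, attained only by A.

A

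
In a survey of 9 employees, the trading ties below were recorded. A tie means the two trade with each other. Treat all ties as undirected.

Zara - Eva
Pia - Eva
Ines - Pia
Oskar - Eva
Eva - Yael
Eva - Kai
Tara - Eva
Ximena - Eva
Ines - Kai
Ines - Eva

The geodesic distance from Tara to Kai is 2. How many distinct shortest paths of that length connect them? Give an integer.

The shortest distance is 2, and the only length-2 path is Tara–Eva–Kai. So there is exactly 1 shortest path.

1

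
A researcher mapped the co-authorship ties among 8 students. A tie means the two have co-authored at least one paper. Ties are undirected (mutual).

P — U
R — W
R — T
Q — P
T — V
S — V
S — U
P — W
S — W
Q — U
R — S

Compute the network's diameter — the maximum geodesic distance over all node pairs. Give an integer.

4

Eccentricity of each node (its greatest distance to any other): P:3, Q:4, R:3, S:2, T:4, U:3, V:3, W:2.
The maximum eccentricity is 4, realized for instance by the pair T–Q via T – R – S – U – Q. So the diameter is 4.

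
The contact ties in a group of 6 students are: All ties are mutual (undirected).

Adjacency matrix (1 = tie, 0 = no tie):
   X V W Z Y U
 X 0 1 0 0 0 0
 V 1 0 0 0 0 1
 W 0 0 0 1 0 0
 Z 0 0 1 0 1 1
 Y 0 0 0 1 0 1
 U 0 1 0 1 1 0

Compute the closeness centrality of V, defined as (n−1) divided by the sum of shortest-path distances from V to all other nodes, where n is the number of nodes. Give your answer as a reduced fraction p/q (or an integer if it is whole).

5/9

Distances from V: U:1, W:3, X:1, Y:2, Z:2. Sum = 9.
n = 6, so closeness = 5/9.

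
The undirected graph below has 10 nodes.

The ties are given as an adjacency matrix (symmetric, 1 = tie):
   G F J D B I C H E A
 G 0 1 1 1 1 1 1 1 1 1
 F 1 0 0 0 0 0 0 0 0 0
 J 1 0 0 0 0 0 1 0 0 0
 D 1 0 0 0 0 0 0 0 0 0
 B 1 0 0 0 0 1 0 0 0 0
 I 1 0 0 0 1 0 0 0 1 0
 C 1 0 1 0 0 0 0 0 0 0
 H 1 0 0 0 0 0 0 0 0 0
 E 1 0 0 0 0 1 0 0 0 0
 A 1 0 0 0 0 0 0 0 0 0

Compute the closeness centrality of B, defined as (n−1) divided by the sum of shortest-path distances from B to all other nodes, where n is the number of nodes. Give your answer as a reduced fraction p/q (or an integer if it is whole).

9/16

Distances from B: A:2, C:2, D:2, E:2, F:2, G:1, H:2, I:1, J:2. Sum = 16.
n = 10, so closeness = 9/16.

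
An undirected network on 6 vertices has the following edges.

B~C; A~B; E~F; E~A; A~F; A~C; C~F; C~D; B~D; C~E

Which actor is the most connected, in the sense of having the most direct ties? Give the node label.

C

Degrees — A:4, B:3, C:5, D:2, E:3, F:3.
The maximum is 5, attained only by C.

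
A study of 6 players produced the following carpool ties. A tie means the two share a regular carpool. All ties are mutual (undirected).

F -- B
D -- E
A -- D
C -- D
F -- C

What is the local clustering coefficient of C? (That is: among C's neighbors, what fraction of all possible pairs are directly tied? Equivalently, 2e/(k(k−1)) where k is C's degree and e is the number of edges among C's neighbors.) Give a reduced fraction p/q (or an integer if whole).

0

C's neighbors: D and F (k = 2).
Possible neighbor pairs: C(2,2) = 1. Edges among them: none → e = 0.
Clustering(C) = 0/1.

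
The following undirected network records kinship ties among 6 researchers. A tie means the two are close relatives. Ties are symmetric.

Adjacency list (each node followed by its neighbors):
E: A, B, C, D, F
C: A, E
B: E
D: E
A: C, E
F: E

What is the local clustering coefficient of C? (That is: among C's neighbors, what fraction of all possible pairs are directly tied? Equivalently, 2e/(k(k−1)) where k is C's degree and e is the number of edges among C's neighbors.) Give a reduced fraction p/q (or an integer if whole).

C's neighbors: A and E (k = 2).
Possible neighbor pairs: C(2,2) = 1. Edges among them: A–E → e = 1.
Clustering(C) = 1/1.

1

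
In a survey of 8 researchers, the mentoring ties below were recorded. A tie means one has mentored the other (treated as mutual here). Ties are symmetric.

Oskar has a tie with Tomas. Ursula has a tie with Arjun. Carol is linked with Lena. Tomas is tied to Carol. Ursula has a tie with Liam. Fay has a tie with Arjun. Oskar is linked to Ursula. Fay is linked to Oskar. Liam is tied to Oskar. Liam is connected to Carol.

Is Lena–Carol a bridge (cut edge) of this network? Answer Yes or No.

Yes

Without the Lena–Carol edge there is no alternate route between Lena and Carol, so the network disconnects. It is a bridge.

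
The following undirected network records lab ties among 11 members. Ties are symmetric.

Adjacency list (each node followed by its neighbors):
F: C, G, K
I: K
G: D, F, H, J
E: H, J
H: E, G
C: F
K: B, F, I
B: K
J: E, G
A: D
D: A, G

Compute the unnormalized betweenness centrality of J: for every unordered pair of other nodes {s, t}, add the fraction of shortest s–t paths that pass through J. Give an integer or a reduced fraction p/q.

Pairs whose geodesics pass through J — E–F: 1/2; E–B: 1/2; E–A: 1/2; E–K: 1/2; E–C: 1/2; E–G: 1/2; E–D: 1/2; E–I: 1/2.
All other pairs contribute 0.
Summing the contributions gives betweenness(J) = 4.

4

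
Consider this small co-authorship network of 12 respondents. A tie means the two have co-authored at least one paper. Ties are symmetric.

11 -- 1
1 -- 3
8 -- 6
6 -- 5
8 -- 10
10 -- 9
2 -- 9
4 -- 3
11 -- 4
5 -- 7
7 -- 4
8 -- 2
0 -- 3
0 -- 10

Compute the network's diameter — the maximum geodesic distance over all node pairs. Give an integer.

6

Eccentricity of each node (its greatest distance to any other): 0:4, 1:5, 2:6, 3:4, 4:5, 5:4, 6:5, 7:5, 8:5, 9:5, 10:4, 11:6.
The maximum eccentricity is 6, realized for instance by the pair 11–2 via 11 – 4 – 3 – 0 – 10 – 9 – 2. So the diameter is 6.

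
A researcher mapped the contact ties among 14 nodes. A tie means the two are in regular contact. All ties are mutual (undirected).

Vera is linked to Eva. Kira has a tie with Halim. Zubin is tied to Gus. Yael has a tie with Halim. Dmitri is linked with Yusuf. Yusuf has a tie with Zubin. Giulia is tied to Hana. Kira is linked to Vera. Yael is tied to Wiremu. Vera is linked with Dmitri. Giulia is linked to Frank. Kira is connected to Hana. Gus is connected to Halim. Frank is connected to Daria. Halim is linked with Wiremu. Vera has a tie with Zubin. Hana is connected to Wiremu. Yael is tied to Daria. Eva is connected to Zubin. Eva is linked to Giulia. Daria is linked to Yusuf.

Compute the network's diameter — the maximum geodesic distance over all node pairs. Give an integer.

Eccentricity of each node (its greatest distance to any other): Daria:3, Dmitri:4, Eva:4, Frank:4, Giulia:3, Gus:4, Halim:3, Hana:4, Kira:3, Vera:3, Wiremu:4, Yael:4, Yusuf:4, Zubin:3.
The maximum eccentricity is 4, realized for instance by the pair Yusuf–Hana via Yusuf – Zubin – Vera – Kira – Hana. So the diameter is 4.

4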